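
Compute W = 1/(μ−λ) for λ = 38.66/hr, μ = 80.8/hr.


W = 1/(μ−λ) = 1/(80.8 − 38.66) = 1/42.14 = 0.02373 hr

Final: 0.02373 hr


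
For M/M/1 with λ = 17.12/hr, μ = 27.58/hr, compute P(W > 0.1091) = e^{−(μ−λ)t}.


W ~ Exponential(μ−λ) for M/M/1.
μ − λ = 27.58 − 17.12 = 10.4600
P(W > t) = e^{−(μ−λ)t} = e^{−1.1412} = 0.319440

Final: 0.319440


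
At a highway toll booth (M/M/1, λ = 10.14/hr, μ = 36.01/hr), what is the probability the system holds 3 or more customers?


ρ = 10.14/36.01 = 0.2816
P(N ≥ n) = ρ^n = 0.2816^3 = 0.022328

Final: 0.022328


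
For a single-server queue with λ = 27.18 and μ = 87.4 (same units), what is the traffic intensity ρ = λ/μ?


ρ = λ/μ = 27.18/87.4 = 0.3110

Final: 0.3110


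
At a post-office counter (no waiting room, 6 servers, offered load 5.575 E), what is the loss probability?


B(c,a) = (a^c/c!) / Σ_{k=0}^{c} a^k/k!
a^6/6! = 41.700065
Σ terms (k=0..6): 1.00000 + 5.57500 + 15.54031 + 28.87908 + 40.25022 + 44.87899 + 41.70007 = 177.823671
B = 41.700065/177.823671 = 0.234502

Final: 0.234502


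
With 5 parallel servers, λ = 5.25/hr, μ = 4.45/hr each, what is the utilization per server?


ρ = λ/(cμ) = 5.25/(5·4.45) = 5.25/22.25 = 0.2360

Final: 0.2360


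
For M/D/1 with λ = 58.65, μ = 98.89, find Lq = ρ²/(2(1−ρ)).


ρ = 58.65/98.89 = 0.5931
M/D/1: Lq = ρ²/(2(1−ρ)) = 0.3517/(2·0.4069) = 0.43221

Final: 0.43221


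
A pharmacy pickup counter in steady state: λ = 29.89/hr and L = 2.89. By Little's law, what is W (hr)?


W = L/λ = 2.89/29.89 = 0.09669 hr

Final: 0.09669 hr


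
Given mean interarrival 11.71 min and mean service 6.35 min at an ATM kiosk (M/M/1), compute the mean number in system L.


λ = 60/11.71 = 5.1238 /hr
μ = 60/6.35 = 9.4488 /hr
ρ = λ/μ = 5.1238/9.4488 = 0.5423
L = ρ/(1−ρ) = 0.5423/0.4577 = 1.1847

Final: 1.1847


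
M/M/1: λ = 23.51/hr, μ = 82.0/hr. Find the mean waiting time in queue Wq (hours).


ρ = 23.51/82.0 = 0.2867
Wq = ρ/(μ−λ) = 0.2867/(82.0 − 23.51) = 0.2867/58.49 = 0.004902 hr

Final: 0.004902 hr


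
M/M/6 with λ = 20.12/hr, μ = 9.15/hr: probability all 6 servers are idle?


a = λ/μ = 20.12/9.15 = 2.1989; ρ = a/c = 0.3665
Σ_{k=0}^{5} a^k/k! (terms k=0..5) = 1.00000 + 2.19891 + 2.41760 + 1.77202 + 0.97413 + 0.42840 = 8.79106
Tail: a^6/(6!(1−ρ)) = 113.04238/(720·0.6335) = 0.24783
P₀ = 1/(8.79106 + 0.24783) = 1/9.03889 = 0.110633

Final: 0.110633


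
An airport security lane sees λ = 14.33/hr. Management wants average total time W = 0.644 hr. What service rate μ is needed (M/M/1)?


W = 1/(μ−λ) ⇒ μ − λ = 1/W = 1/0.644 = 1.5528
μ = λ + 1/W = 14.33 + 1.5528 = 15.8828 per hr

Final: 15.8828 /hr


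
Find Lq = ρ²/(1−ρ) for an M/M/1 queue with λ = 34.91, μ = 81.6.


ρ = 34.91/81.6 = 0.4278
Lq = ρ²/(1−ρ) = 0.1830/0.5722 = 0.3199

Final: 0.3199


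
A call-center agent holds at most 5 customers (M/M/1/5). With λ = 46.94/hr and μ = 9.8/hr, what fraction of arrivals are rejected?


ρ = λ/μ = 46.94/9.8 = 4.7898
P_K = (1−ρ)ρ^K/(1−ρ^(K+1)) = (-3.7898·2521.070832)/(1 − 12075.414783)
= -9554.343950/-12074.414783 = 0.791288

Final: 0.791288


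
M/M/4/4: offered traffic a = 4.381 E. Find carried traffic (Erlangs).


B(4,4.381) = 0.346161 (Erlang-B)
Carried load = a(1 − B) = 4.381·(1 − 0.346161) = 4.381·0.653839 = 2.8645 E

Final: 2.8645 Erlangs


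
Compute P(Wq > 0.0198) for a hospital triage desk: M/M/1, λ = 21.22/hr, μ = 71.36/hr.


ρ = 21.22/71.36 = 0.2974
P(Wq > t) = ρ·e^{−(μ−λ)t} = 0.2974·e^{−0.9928}
= 0.2974·0.370548 = 0.110188

Final: 0.110188


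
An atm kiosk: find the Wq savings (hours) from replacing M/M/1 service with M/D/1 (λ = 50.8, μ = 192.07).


ρ = 50.8/192.07 = 0.2645
Wq(M/M/1) = ρ/(μ−λ) = 0.2645/141.27 = 0.001872 hr
Wq(M/D/1) = ρ/(2(μ−λ)) = 0.0009361 hr
Savings = 0.001872 − 0.0009361 = 0.0009361 hr

Final: 0.0009361 hr


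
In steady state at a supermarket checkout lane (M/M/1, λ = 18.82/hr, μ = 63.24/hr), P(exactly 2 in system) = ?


ρ = 18.82/63.24 = 0.2976
P_n = (1−ρ)·ρ^n = (1 − 0.2976)·0.2976^2 = 0.7024·0.088564 = 0.062207

Final: 0.062207


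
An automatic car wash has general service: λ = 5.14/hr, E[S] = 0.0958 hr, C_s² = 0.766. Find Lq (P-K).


ρ = λ·E[S] = 5.14·0.0958 = 0.4924
Lq = ρ²(1+C_s²)/(2(1−ρ)) = 0.2425·(1+0.766)/(2·0.5076)
= 0.2425·1.7660/1.0152 = 0.42180

Final: 0.42180


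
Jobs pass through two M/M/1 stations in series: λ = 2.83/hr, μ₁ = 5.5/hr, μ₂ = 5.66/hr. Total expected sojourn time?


Each node sees arrival rate λ = 2.83/hr (tandem ⇒ throughput preserved).
W₁ = 1/(μ₁−λ) = 1/(5.5−2.83) = 0.37453 hr
W₂ = 1/(μ₂−λ) = 1/(5.66−2.83) = 0.35336 hr
W_total = W₁ + W₂ = 0.37453 + 0.35336 = 0.72789 hr

Final: 0.72789 hr


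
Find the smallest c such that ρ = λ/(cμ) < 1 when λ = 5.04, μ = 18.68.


Stability requires cμ > λ ⇔ c > λ/μ.
λ/μ = 5.04/18.68 = 0.2698
Minimum integer c = ⌊0.2698⌋ + 1 = 1
Check: 1·18.68 = 18.68 > 5.04, while 0·18.68 = 0.00 ≤ 5.04

Final: 1 servers


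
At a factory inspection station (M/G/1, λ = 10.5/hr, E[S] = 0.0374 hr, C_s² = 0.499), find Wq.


ρ = λ·E[S] = 10.5·0.0374 = 0.3927
E[S²] = E[S]²(1+C_s²) = 0.0374²·(1+0.499) = 0.002097
Wq = λ·E[S²]/(2(1−ρ)) = 10.5·0.002097/(2·0.6073) = 0.01813 hr

Final: 0.01813 hr


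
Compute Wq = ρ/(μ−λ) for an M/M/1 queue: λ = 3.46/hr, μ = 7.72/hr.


ρ = 3.46/7.72 = 0.4482
Wq = ρ/(μ−λ) = 0.4482/(7.72 − 3.46) = 0.4482/4.26 = 0.1052 hr

Final: 0.1052 hr


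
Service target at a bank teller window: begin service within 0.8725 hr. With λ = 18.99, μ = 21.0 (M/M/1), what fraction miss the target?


ρ = 18.99/21.0 = 0.9043
P(Wq > t) = ρ·e^{−(μ−λ)t} = 0.9043·e^{−1.7537}
= 0.9043·0.173128 = 0.156557

Final: 0.156557


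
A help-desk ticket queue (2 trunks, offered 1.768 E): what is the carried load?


B(2,1.768) = 0.360874 (Erlang-B)
Carried load = a(1 − B) = 1.768·(1 − 0.360874) = 1.768·0.639126 = 1.1300 E

Final: 1.1300 Erlangs


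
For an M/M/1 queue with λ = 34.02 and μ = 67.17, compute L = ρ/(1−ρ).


ρ = λ/μ = 34.02/67.17 = 0.5065
L = ρ/(1−ρ) = 0.5065/(1 − 0.5065) = 0.5065/0.4935 = 1.0262

Final: 1.0262


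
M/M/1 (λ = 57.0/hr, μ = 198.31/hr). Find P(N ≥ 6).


ρ = 57.0/198.31 = 0.2874
P(N ≥ n) = ρ^n = 0.2874^6 = 0.0005639

Final: 0.0005639


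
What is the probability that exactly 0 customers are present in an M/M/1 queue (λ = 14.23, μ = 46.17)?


ρ = 14.23/46.17 = 0.3082
P_n = (1−ρ)·ρ^n = (1 − 0.3082)·0.3082^0 = 0.6918·1.000000 = 0.691791

Final: 0.691791


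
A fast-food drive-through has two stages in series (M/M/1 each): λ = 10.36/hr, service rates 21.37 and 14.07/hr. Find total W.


Each node sees arrival rate λ = 10.36/hr (tandem ⇒ throughput preserved).
W₁ = 1/(μ₁−λ) = 1/(21.37−10.36) = 0.09083 hr
W₂ = 1/(μ₂−λ) = 1/(14.07−10.36) = 0.26954 hr
W_total = W₁ + W₂ = 0.09083 + 0.26954 = 0.36037 hr

Final: 0.36037 hr


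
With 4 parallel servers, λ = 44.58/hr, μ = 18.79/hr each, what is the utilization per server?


ρ = λ/(cμ) = 44.58/(4·18.79) = 44.58/75.16 = 0.5931

Final: 0.5931


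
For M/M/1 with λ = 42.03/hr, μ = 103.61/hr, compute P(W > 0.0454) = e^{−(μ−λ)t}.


W ~ Exponential(μ−λ) for M/M/1.
μ − λ = 103.61 − 42.03 = 61.5800
P(W > t) = e^{−(μ−λ)t} = e^{−2.7957} = 0.061070

Final: 0.061070


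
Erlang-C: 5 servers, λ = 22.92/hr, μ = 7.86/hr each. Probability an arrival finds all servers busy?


a = λ/μ = 2.9160; ρ = a/5 = 0.5832
P₀ = 0.051207 (from M/M/c formula)
C(c,a) = [a^c/(c!(1−ρ))]·P₀ = [210.84356/(120·0.4168)]·0.051207
= 4.21558·0.051207 = 0.215868

Final: 0.215868


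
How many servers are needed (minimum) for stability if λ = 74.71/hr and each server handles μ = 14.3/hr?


Stability requires cμ > λ ⇔ c > λ/μ.
λ/μ = 74.71/14.3 = 5.2245
Minimum integer c = ⌊5.2245⌋ + 1 = 6
Check: 6·14.3 = 85.80 > 74.71, while 5·14.3 = 71.50 ≤ 74.71

Final: 6 servers


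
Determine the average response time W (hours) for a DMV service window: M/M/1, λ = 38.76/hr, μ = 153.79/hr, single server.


W = 1/(μ−λ) = 1/(153.79 − 38.76) = 1/115.03 = 0.008693 hr

Final: 0.008693 hr


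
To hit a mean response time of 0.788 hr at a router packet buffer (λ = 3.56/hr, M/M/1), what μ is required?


W = 1/(μ−λ) ⇒ μ − λ = 1/W = 1/0.788 = 1.2690
μ = λ + 1/W = 3.56 + 1.2690 = 4.8290 per hr

Final: 4.8290 /hr


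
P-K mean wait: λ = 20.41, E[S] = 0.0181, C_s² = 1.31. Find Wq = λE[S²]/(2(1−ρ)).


ρ = λ·E[S] = 20.41·0.0181 = 0.3694
E[S²] = E[S]²(1+C_s²) = 0.0181²·(1+1.31) = 0.0007568
Wq = λ·E[S²]/(2(1−ρ)) = 20.41·0.0007568/(2·0.6306) = 0.01225 hr

Final: 0.01225 hr


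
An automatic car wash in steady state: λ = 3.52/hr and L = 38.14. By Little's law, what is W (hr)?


W = L/λ = 38.14/3.52 = 10.8352 hr

Final: 10.8352 hr


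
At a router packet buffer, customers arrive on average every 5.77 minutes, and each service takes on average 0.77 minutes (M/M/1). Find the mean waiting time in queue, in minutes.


λ = 60/5.77 = 10.3986 /hr
μ = 60/0.77 = 77.9221 /hr
ρ = λ/μ = 10.3986/77.9221 = 0.1334
Wq = ρ/(μ−λ) = 0.1334/(77.9221−10.3986) = 0.001976 hr
In minutes: 0.001976·60 = 0.1186 min

Final: 0.1186 min


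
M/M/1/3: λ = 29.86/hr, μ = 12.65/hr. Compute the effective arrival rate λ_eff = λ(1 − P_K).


ρ = 2.3605; P_K = (1−ρ)ρ^3/(1−ρ^4) = 0.595539
λ_eff = λ(1 − P_K) = 29.86·(1 − 0.595539) = 29.86·0.404461 = 12.0772 /hr

Final: 12.0772 /hr


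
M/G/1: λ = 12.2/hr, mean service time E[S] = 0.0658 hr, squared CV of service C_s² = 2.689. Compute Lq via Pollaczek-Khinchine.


ρ = λ·E[S] = 12.2·0.0658 = 0.8028
Lq = ρ²(1+C_s²)/(2(1−ρ)) = 0.6444·(1+2.689)/(2·0.1972)
= 0.6444·3.6890/0.3945 = 6.02636

Final: 6.02636


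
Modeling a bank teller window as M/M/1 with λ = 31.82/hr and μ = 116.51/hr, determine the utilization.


ρ = λ/μ = 31.82/116.51 = 0.2731

Final: 0.2731


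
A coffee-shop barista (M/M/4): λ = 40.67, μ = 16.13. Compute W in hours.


a = 2.5214; ρ = 0.6303; P₀ = 0.071801
Lq = P₀·a^c·ρ/(c!(1−ρ)²) = 0.55779
Wq = Lq/λ = 0.55779/40.67 = 0.01372 hr
W = Wq + 1/μ = 0.01372 + 0.06200 = 0.07571 hr

Final: 0.07571 hr


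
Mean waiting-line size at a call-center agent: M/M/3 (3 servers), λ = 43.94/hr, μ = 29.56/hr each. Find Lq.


a = λ/μ = 1.4865; ρ = a/3 = 0.4955
P₀ = 0.213844
Lq = P₀·a^c·ρ / (c!·(1−ρ)²) = 0.213844·3.28448·0.4955/(6·0.25453)
= 0.22788

Final: 0.22788


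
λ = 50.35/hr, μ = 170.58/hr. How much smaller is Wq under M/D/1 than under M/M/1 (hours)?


ρ = 50.35/170.58 = 0.2952
Wq(M/M/1) = ρ/(μ−λ) = 0.2952/120.23 = 0.002455 hr
Wq(M/D/1) = ρ/(2(μ−λ)) = 0.001228 hr
Savings = 0.002455 − 0.001228 = 0.001228 hr

Final: 0.001228 hr


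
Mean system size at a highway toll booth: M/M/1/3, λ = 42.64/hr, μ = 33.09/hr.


ρ = 42.64/33.09 = 1.2886
L = ρ[1 − (K+1)ρ^K + Kρ^(K+1)] / [(1−ρ)(1−ρ^(K+1))]
Numerator: 1.2886·(1 − 4·2.139741 + 3·2.757285) = 0.918636
Denominator: (-0.2886)·(-1.757285) = 0.507165
L = 0.918636/0.507165 = 1.8113

Final: 1.8113


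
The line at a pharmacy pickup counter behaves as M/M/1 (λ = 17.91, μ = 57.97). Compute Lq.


ρ = 17.91/57.97 = 0.3090
Lq = ρ²/(1−ρ) = 0.09545/0.6910 = 0.1381

Final: 0.1381


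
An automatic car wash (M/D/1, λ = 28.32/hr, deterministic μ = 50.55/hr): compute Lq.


ρ = 28.32/50.55 = 0.5602
M/D/1: Lq = ρ²/(2(1−ρ)) = 0.3139/(2·0.4398) = 0.35686

Final: 0.35686


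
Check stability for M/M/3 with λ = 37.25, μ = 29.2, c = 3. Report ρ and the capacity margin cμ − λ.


Total capacity cμ = 3·29.2 = 87.60/hr
ρ = λ/(cμ) = 37.25/87.60 = 0.4252
Stable ⇔ ρ < 1: YES
Spare capacity = cμ − λ = 87.60 − 37.25 = 50.35/hr

Final: ρ = 0.4252; stable; margin = 50.35/hr


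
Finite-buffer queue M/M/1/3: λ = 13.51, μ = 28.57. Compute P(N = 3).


ρ = λ/μ = 13.51/28.57 = 0.4729
P_K = (1−ρ)ρ^K/(1−ρ^(K+1)) = (0.5271·0.105739)/(1 − 0.050001)
= 0.055738/0.949999 = 0.058671

Final: 0.058671


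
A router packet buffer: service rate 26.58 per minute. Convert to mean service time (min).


Mean service time = 1/μ = 1/26.58 minute = 0.03762 minute
In minutes: 0.03762 × 1 = 0.03762 min

Final: 0.03762 min


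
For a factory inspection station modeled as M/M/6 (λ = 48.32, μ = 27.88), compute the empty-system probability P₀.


a = λ/μ = 48.32/27.88 = 1.7331; ρ = a/c = 0.2889
Σ_{k=0}^{5} a^k/k! (terms k=0..5) = 1.00000 + 1.73314 + 1.50189 + 0.86766 + 0.37595 + 0.13031 = 5.60896
Tail: a^6/(6!(1−ρ)) = 27.10222/(720·0.7111) = 0.05293
P₀ = 1/(5.60896 + 0.05293) = 1/5.66189 = 0.176620

Final: 0.176620


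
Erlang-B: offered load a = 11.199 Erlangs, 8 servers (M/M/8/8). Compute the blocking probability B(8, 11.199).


B(c,a) = (a^c/c!) / Σ_{k=0}^{c} a^k/k!
a^8/8! = 6136.396785
Σ terms (k=0..8): 1.00000 + 11.19900 + 62.70880 + 234.09195 + 655.39894 + 1467.96255 + 2739.95211 + 4383.53195 + 6136.39679 = 15692.242088
B = 6136.396785/15692.242088 = 0.391047

Final: 0.391047


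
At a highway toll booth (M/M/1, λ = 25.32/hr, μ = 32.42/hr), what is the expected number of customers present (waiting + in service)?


ρ = λ/μ = 25.32/32.42 = 0.7810
L = ρ/(1−ρ) = 0.7810/(1 − 0.7810) = 0.7810/0.2190 = 3.5662

Final: 3.5662


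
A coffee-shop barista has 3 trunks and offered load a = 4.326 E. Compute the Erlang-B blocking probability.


B(c,a) = (a^c/c!) / Σ_{k=0}^{c} a^k/k!
a^3/3! = 13.492993
Σ terms (k=0..3): 1.00000 + 4.32600 + 9.35714 + 13.49299 = 28.176131
B = 13.492993/28.176131 = 0.478880

Final: 0.478880


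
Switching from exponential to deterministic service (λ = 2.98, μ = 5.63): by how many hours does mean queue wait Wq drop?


ρ = 2.98/5.63 = 0.5293
Wq(M/M/1) = ρ/(μ−λ) = 0.5293/2.65 = 0.19974 hr
Wq(M/D/1) = ρ/(2(μ−λ)) = 0.09987 hr
Savings = 0.19974 − 0.09987 = 0.09987 hr

Final: 0.09987 hr


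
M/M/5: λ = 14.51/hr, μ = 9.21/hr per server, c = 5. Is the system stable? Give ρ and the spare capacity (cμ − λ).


Total capacity cμ = 5·9.21 = 46.05/hr
ρ = λ/(cμ) = 14.51/46.05 = 0.3151
Stable ⇔ ρ < 1: YES
Spare capacity = cμ − λ = 46.05 − 14.51 = 31.54/hr

Final: ρ = 0.3151; stable; margin = 31.54/hr


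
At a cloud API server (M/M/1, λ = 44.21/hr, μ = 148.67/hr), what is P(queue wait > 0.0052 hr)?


ρ = 44.21/148.67 = 0.2974
P(Wq > t) = ρ·e^{−(μ−λ)t} = 0.2974·e^{−0.5432}
= 0.2974·0.580891 = 0.172740

Final: 0.172740


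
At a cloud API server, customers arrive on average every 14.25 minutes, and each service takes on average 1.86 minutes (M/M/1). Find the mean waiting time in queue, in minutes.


λ = 60/14.25 = 4.2105 /hr
μ = 60/1.86 = 32.2581 /hr
ρ = λ/μ = 4.2105/32.2581 = 0.1305
Wq = ρ/(μ−λ) = 0.1305/(32.2581−4.2105) = 0.004654 hr
In minutes: 0.004654·60 = 0.2792 min

Final: 0.2792 min


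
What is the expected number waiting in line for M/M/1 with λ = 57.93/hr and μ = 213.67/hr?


ρ = 57.93/213.67 = 0.2711
Lq = ρ²/(1−ρ) = 0.07351/0.7289 = 0.1008

Final: 0.1008


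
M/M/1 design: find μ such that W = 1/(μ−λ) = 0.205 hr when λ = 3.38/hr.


W = 1/(μ−λ) ⇒ μ − λ = 1/W = 1/0.205 = 4.8780
μ = λ + 1/W = 3.38 + 4.8780 = 8.2580 per hr

Final: 8.2580 /hr


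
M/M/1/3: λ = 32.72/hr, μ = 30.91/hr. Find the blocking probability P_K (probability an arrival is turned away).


ρ = λ/μ = 32.72/30.91 = 1.0586
P_K = (1−ρ)ρ^K/(1−ρ^(K+1)) = (-0.05856·1.186159)/(1 − 1.255617)
= -0.069458/-0.255617 = 0.271727

Final: 0.271727


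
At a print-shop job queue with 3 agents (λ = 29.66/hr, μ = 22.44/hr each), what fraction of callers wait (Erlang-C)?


a = λ/μ = 1.3217; ρ = a/3 = 0.4406
P₀ = 0.257519 (from M/M/c formula)
C(c,a) = [a^c/(c!(1−ρ))]·P₀ = [2.30911/(6·0.5594)]·0.257519
= 0.68795·0.257519 = 0.177161

Final: 0.177161


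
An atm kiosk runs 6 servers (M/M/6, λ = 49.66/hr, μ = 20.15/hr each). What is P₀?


a = λ/μ = 49.66/20.15 = 2.4645; ρ = a/c = 0.4108
Σ_{k=0}^{5} a^k/k! (terms k=0..5) = 1.00000 + 2.46452 + 3.03692 + 2.49485 + 1.53715 + 0.75766 = 11.29109
Tail: a^6/(6!(1−ρ)) = 224.07324/(720·0.5892) = 0.52815
P₀ = 1/(11.29109 + 0.52815) = 1/11.81925 = 0.084608

Final: 0.084608


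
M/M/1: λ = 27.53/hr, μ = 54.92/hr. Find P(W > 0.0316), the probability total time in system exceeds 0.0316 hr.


W ~ Exponential(μ−λ) for M/M/1.
μ − λ = 54.92 − 27.53 = 27.3900
P(W > t) = e^{−(μ−λ)t} = e^{−0.8655} = 0.420831

Final: 0.420831


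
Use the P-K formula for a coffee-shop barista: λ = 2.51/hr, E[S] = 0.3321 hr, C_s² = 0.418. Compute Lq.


ρ = λ·E[S] = 2.51·0.3321 = 0.8336
Lq = ρ²(1+C_s²)/(2(1−ρ)) = 0.6948·(1+0.418)/(2·0.1664)
= 0.6948·1.4180/0.3329 = 2.96007

Final: 2.96007


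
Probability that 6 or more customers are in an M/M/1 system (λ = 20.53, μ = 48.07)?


ρ = 20.53/48.07 = 0.4271
P(N ≥ n) = ρ^n = 0.4271^6 = 0.006069

Final: 0.006069


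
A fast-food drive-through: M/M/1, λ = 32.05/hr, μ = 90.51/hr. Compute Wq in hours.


ρ = 32.05/90.51 = 0.3541
Wq = ρ/(μ−λ) = 0.3541/(90.51 − 32.05) = 0.3541/58.46 = 0.006057 hr

Final: 0.006057 hr


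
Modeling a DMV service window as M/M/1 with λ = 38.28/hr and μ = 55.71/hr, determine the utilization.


ρ = λ/μ = 38.28/55.71 = 0.6871

Final: 0.6871


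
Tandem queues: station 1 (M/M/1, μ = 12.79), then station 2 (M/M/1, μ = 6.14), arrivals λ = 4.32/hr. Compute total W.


Each node sees arrival rate λ = 4.32/hr (tandem ⇒ throughput preserved).
W₁ = 1/(μ₁−λ) = 1/(12.79−4.32) = 0.11806 hr
W₂ = 1/(μ₂−λ) = 1/(6.14−4.32) = 0.54945 hr
W_total = W₁ + W₂ = 0.11806 + 0.54945 = 0.66751 hr

Final: 0.66751 hr


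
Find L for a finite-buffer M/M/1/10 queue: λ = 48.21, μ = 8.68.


ρ = 48.21/8.68 = 5.5541
L = ρ[1 − (K+1)ρ^K + Kρ^(K+1)] / [(1−ρ)(1−ρ^(K+1))]
Numerator: 5.5541·(1 − 11·27936633.032218 + 10·155164179.548760) = 6911241376.192577
Denominator: (-4.5541)·(-155164178.548760) = 706640550.464571
L = 6911241376.192577/706640550.464571 = 9.7804

Final: 9.7804


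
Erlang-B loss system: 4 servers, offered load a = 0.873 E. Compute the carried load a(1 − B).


B(4,0.873) = 0.010130 (Erlang-B)
Carried load = a(1 − B) = 0.873·(1 − 0.010130) = 0.873·0.989870 = 0.8642 E

Final: 0.8642 Erlangs


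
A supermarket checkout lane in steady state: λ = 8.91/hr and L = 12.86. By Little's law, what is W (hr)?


W = L/λ = 12.86/8.91 = 1.4433 hr

Final: 1.4433 hr


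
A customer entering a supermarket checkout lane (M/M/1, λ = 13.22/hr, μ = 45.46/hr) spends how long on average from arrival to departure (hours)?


W = 1/(μ−λ) = 1/(45.46 − 13.22) = 1/32.24 = 0.03102 hr

Final: 0.03102 hr


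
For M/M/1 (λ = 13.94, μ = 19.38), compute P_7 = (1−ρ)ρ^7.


ρ = 13.94/19.38 = 0.7193
P_n = (1−ρ)·ρ^n = (1 − 0.7193)·0.7193^7 = 0.2807·0.099624 = 0.027965

Final: 0.027965


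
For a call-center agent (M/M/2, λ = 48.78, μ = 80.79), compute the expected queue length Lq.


a = λ/μ = 0.6038; ρ = a/2 = 0.3019
P₀ = 0.536224
Lq = P₀·a^c·ρ / (c!·(1−ρ)²) = 0.536224·0.36456·0.3019/(2·0.48735)
= 0.06055

Final: 0.06055


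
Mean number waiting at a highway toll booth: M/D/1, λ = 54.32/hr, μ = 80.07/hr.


ρ = 54.32/80.07 = 0.6784
M/D/1: Lq = ρ²/(2(1−ρ)) = 0.4602/(2·0.3216) = 0.71555

Final: 0.71555


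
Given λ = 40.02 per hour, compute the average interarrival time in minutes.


Mean interarrival time = 1/λ = 1/40.02 hour = 0.02499 hour
In minutes: 0.02499 × 60 = 1.4993 min

Final: 1.4993 min


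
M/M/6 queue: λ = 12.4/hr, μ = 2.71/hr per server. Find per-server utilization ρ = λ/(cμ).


ρ = λ/(cμ) = 12.4/(6·2.71) = 12.4/16.26 = 0.7626

Final: 0.7626


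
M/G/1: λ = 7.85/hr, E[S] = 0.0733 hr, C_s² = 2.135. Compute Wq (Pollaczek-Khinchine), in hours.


ρ = λ·E[S] = 7.85·0.0733 = 0.5754
E[S²] = E[S]²(1+C_s²) = 0.0733²·(1+2.135) = 0.016844
Wq = λ·E[S²]/(2(1−ρ)) = 7.85·0.016844/(2·0.4246) = 0.15571 hr

Final: 0.15571 hr


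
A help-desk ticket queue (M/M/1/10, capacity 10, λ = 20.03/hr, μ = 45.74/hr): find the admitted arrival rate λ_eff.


ρ = 0.4379; P_K = (1−ρ)ρ^10/(1−ρ^11) = 0.0001458
λ_eff = λ(1 − P_K) = 20.03·(1 − 0.0001458) = 20.03·0.999854 = 20.0271 /hr

Final: 20.0271 /hr


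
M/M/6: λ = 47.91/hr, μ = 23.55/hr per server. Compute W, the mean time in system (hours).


a = 2.0344; ρ = 0.3391; P₀ = 0.130545
Lq = P₀·a^c·ρ/(c!(1−ρ)²) = 0.009977
Wq = Lq/λ = 0.009977/47.91 = 0.0002082 hr
W = Wq + 1/μ = 0.0002082 + 0.04246 = 0.04267 hr

Final: 0.04267 hr


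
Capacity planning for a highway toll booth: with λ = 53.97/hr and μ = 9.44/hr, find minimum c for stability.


Stability requires cμ > λ ⇔ c > λ/μ.
λ/μ = 53.97/9.44 = 5.7172
Minimum integer c = ⌊5.7172⌋ + 1 = 6
Check: 6·9.44 = 56.64 > 53.97, while 5·9.44 = 47.20 ≤ 53.97

Final: 6 servers


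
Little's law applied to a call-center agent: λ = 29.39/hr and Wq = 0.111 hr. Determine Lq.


Lq = λWq = 29.39·0.111 = 3.2623

Final: 3.2623


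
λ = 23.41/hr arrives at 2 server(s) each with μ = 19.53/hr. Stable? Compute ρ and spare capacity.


Total capacity cμ = 2·19.53 = 39.06/hr
ρ = λ/(cμ) = 23.41/39.06 = 0.5993
Stable ⇔ ρ < 1: YES
Spare capacity = cμ − λ = 39.06 − 23.41 = 15.65/hr

Final: ρ = 0.5993; stable; margin = 15.65/hr


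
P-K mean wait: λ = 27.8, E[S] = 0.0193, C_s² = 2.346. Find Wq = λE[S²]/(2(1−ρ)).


ρ = λ·E[S] = 27.8·0.0193 = 0.5365
E[S²] = E[S]²(1+C_s²) = 0.0193²·(1+2.346) = 0.001246
Wq = λ·E[S²]/(2(1−ρ)) = 27.8·0.001246/(2·0.4635) = 0.03738 hr

Final: 0.03738 hr


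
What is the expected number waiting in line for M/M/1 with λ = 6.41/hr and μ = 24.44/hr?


ρ = 6.41/24.44 = 0.2623
Lq = ρ²/(1−ρ) = 0.06879/0.7377 = 0.09324

Final: 0.09324


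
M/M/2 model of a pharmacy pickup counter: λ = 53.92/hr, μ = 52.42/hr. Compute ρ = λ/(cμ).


ρ = λ/(cμ) = 53.92/(2·52.42) = 53.92/104.84 = 0.5143

Final: 0.5143


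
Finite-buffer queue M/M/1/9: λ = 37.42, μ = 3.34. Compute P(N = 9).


ρ = λ/μ = 37.42/3.34 = 11.2036
P_K = (1−ρ)ρ^K/(1−ρ^(K+1)) = (-10.2036·2781095146.639520)/(1 − 31158257600.973305)
= -28377162454.333786/-31158257599.973305 = 0.910743

Final: 0.910743


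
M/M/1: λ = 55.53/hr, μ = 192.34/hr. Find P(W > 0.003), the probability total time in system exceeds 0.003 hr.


W ~ Exponential(μ−λ) for M/M/1.
μ − λ = 192.34 − 55.53 = 136.8100
P(W > t) = e^{−(μ−λ)t} = e^{−0.4104} = 0.663365

Final: 0.663365


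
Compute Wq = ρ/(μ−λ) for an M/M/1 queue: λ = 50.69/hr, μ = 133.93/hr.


ρ = 50.69/133.93 = 0.3785
Wq = ρ/(μ−λ) = 0.3785/(133.93 − 50.69) = 0.3785/83.24 = 0.004547 hr

Final: 0.004547 hr


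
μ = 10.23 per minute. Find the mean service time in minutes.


Mean service time = 1/μ = 1/10.23 minute = 0.09775 minute
In minutes: 0.09775 × 1 = 0.09775 min

Final: 0.09775 min


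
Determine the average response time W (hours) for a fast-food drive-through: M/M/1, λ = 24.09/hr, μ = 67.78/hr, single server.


W = 1/(μ−λ) = 1/(67.78 − 24.09) = 1/43.69 = 0.02289 hr

Final: 0.02289 hr


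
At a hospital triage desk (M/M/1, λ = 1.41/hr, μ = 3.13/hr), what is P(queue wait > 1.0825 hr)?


ρ = 1.41/3.13 = 0.4505
P(Wq > t) = ρ·e^{−(μ−λ)t} = 0.4505·e^{−1.8619}
= 0.4505·0.155377 = 0.069994

Final: 0.069994


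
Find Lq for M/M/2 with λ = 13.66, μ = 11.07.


a = λ/μ = 1.2340; ρ = a/2 = 0.6170
P₀ = 0.236872
Lq = P₀·a^c·ρ / (c!·(1−ρ)²) = 0.236872·1.52267·0.6170/(2·0.14670)
= 0.75845

Final: 0.75845


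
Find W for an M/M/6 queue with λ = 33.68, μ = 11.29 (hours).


a = 2.9832; ρ = 0.4972; P₀ = 0.049818
Lq = P₀·a^c·ρ/(c!(1−ρ)²) = 0.09591
Wq = Lq/λ = 0.09591/33.68 = 0.002848 hr
W = Wq + 1/μ = 0.002848 + 0.08857 = 0.09142 hr

Final: 0.09142 hr


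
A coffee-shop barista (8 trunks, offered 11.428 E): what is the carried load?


B(8,11.428) = 0.400368 (Erlang-B)
Carried load = a(1 − B) = 11.428·(1 − 0.400368) = 11.428·0.599632 = 6.8526 E

Final: 6.8526 Erlangs


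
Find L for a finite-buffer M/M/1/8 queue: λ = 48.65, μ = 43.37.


ρ = 48.65/43.37 = 1.1217
L = ρ[1 − (K+1)ρ^K + Kρ^(K+1)] / [(1−ρ)(1−ρ^(K+1))]
Numerator: 1.1217·(1 − 9·2.506960 + 8·2.812165) = 1.048473
Denominator: (-0.1217)·(-1.812165) = 0.220619
L = 1.048473/0.220619 = 4.7524

Final: 4.7524


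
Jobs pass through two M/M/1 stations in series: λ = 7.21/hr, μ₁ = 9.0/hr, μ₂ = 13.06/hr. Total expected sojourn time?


Each node sees arrival rate λ = 7.21/hr (tandem ⇒ throughput preserved).
W₁ = 1/(μ₁−λ) = 1/(9.0−7.21) = 0.55866 hr
W₂ = 1/(μ₂−λ) = 1/(13.06−7.21) = 0.17094 hr
W_total = W₁ + W₂ = 0.55866 + 0.17094 = 0.72960 hr

Final: 0.72960 hr


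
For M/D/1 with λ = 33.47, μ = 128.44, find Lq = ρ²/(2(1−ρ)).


ρ = 33.47/128.44 = 0.2606
M/D/1: Lq = ρ²/(2(1−ρ)) = 0.06791/(2·0.7394) = 0.04592

Final: 0.04592


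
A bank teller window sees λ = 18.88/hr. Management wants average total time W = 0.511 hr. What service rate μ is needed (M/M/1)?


W = 1/(μ−λ) ⇒ μ − λ = 1/W = 1/0.511 = 1.9569
μ = λ + 1/W = 18.88 + 1.9569 = 20.8369 per hr

Final: 20.8369 /hr


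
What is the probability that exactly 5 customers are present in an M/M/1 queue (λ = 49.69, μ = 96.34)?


ρ = 49.69/96.34 = 0.5158
P_n = (1−ρ)·ρ^n = (1 − 0.5158)·0.5158^5 = 0.4842·0.036502 = 0.017675

Final: 0.017675


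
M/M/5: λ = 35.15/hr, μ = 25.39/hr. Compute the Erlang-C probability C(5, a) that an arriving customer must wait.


a = λ/μ = 1.3844; ρ = a/5 = 0.2769
P₀ = 0.250215 (from M/M/c formula)
C(c,a) = [a^c/(c!(1−ρ))]·P₀ = [5.08526/(120·0.7231)]·0.250215
= 0.05860·0.250215 = 0.014663

Final: 0.014663


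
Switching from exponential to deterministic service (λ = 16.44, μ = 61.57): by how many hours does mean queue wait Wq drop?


ρ = 16.44/61.57 = 0.2670
Wq(M/M/1) = ρ/(μ−λ) = 0.2670/45.13 = 0.005917 hr
Wq(M/D/1) = ρ/(2(μ−λ)) = 0.002958 hr
Savings = 0.005917 − 0.002958 = 0.002958 hr

Final: 0.002958 hr


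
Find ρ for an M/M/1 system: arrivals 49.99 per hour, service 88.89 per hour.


ρ = λ/μ = 49.99/88.89 = 0.5624

Final: 0.5624


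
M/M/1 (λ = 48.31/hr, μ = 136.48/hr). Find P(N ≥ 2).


ρ = 48.31/136.48 = 0.3540
P(N ≥ n) = ρ^n = 0.3540^2 = 0.125296

Final: 0.125296


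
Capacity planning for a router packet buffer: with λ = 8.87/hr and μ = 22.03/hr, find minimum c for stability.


Stability requires cμ > λ ⇔ c > λ/μ.
λ/μ = 8.87/22.03 = 0.4026
Minimum integer c = ⌊0.4026⌋ + 1 = 1
Check: 1·22.03 = 22.03 > 8.87, while 0·22.03 = 0.00 ≤ 8.87

Final: 1 servers


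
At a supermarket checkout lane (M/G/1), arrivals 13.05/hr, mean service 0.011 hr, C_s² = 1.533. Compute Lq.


ρ = λ·E[S] = 13.05·0.011 = 0.1436
Lq = ρ²(1+C_s²)/(2(1−ρ)) = 0.02061·(1+1.533)/(2·0.8564)
= 0.02061·2.5330/1.7129 = 0.03047

Final: 0.03047


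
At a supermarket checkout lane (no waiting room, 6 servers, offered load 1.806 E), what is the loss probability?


B(c,a) = (a^c/c!) / Σ_{k=0}^{c} a^k/k!
a^6/6! = 0.048192
Σ terms (k=0..6): 1.00000 + 1.80600 + 1.63082 + 0.98175 + 0.44326 + 0.16011 + 0.04819 = 6.070130
B = 0.048192/6.070130 = 0.007939

Final: 0.007939


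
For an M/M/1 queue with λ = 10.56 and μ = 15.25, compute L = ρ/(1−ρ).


ρ = λ/μ = 10.56/15.25 = 0.6925
L = ρ/(1−ρ) = 0.6925/(1 − 0.6925) = 0.6925/0.3075 = 2.2516

Final: 2.2516


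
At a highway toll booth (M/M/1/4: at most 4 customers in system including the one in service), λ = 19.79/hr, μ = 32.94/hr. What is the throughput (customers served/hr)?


ρ = 0.6008; P_K = (1−ρ)ρ^4/(1−ρ^5) = 0.056427
λ_eff = λ(1 − P_K) = 19.79·(1 − 0.056427) = 19.79·0.943573 = 18.6733 /hr

Final: 18.6733 /hr


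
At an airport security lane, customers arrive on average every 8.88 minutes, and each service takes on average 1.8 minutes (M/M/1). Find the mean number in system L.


λ = 60/8.88 = 6.7568 /hr
μ = 60/1.8 = 33.3333 /hr
ρ = λ/μ = 6.7568/33.3333 = 0.2027
L = ρ/(1−ρ) = 0.2027/0.7973 = 0.2542

Final: 0.2542


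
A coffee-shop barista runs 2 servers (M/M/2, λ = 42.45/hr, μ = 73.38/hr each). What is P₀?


a = λ/μ = 42.45/73.38 = 0.5785; ρ = a/c = 0.2892
Σ_{k=0}^{1} a^k/k! (terms k=0..1) = 1.00000 + 0.57850 = 1.57850
Tail: a^2/(2!(1−ρ)) = 0.33466/(2·0.7108) = 0.23542
P₀ = 1/(1.57850 + 0.23542) = 1/1.81392 = 0.551292

Final: 0.551292


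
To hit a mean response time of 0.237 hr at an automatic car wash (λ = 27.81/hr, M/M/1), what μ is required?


W = 1/(μ−λ) ⇒ μ − λ = 1/W = 1/0.237 = 4.2194
μ = λ + 1/W = 27.81 + 4.2194 = 32.0294 per hr

Final: 32.0294 /hr


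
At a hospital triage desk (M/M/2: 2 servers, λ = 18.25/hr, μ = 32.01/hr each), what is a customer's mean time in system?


a = 0.5701; ρ = 0.2851; P₀ = 0.556339
Lq = P₀·a^c·ρ/(c!(1−ρ)²) = 0.05043
Wq = Lq/λ = 0.05043/18.25 = 0.002763 hr
W = Wq + 1/μ = 0.002763 + 0.03124 = 0.03400 hr

Final: 0.03400 hr


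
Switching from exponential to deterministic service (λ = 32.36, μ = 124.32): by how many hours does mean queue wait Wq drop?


ρ = 32.36/124.32 = 0.2603
Wq(M/M/1) = ρ/(μ−λ) = 0.2603/91.96 = 0.002831 hr
Wq(M/D/1) = ρ/(2(μ−λ)) = 0.001415 hr
Savings = 0.002831 − 0.001415 = 0.001415 hr

Final: 0.001415 hr


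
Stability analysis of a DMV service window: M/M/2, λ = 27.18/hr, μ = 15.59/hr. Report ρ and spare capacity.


Total capacity cμ = 2·15.59 = 31.18/hr
ρ = λ/(cμ) = 27.18/31.18 = 0.8717
Stable ⇔ ρ < 1: YES
Spare capacity = cμ − λ = 31.18 − 27.18 = 4.00/hr

Final: ρ = 0.8717; stable; margin = 4.00/hr


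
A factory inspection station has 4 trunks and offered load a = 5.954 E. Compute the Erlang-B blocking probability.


B(c,a) = (a^c/c!) / Σ_{k=0}^{c} a^k/k!
a^4/4! = 52.362947
Σ terms (k=0..4): 1.00000 + 5.95400 + 17.72506 + 35.17833 + 52.36295 = 112.220337
B = 52.362947/112.220337 = 0.466608

Final: 0.466608


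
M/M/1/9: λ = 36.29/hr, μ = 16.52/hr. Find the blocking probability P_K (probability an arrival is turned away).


ρ = λ/μ = 36.29/16.52 = 2.1967
P_K = (1−ρ)ρ^K/(1−ρ^(K+1)) = (-1.1967·1191.220962)/(1 − 2616.792294)
= -1425.571332/-2615.792294 = 0.544986

Final: 0.544986


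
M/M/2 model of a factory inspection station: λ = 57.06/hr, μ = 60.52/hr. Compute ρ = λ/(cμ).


ρ = λ/(cμ) = 57.06/(2·60.52) = 57.06/121.04 = 0.4714

Final: 0.4714


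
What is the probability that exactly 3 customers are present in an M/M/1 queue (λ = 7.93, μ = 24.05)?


ρ = 7.93/24.05 = 0.3297
P_n = (1−ρ)·ρ^n = (1 − 0.3297)·0.3297^3 = 0.6703·0.035849 = 0.024028

Final: 0.024028


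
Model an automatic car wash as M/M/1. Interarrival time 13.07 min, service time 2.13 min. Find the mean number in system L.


λ = 60/13.07 = 4.5907 /hr
μ = 60/2.13 = 28.1690 /hr
ρ = λ/μ = 4.5907/28.1690 = 0.1630
L = ρ/(1−ρ) = 0.1630/0.8370 = 0.1947

Final: 0.1947


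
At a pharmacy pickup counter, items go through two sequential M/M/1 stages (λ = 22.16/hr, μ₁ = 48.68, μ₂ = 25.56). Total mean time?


Each node sees arrival rate λ = 22.16/hr (tandem ⇒ throughput preserved).
W₁ = 1/(μ₁−λ) = 1/(48.68−22.16) = 0.03771 hr
W₂ = 1/(μ₂−λ) = 1/(25.56−22.16) = 0.29412 hr
W_total = W₁ + W₂ = 0.03771 + 0.29412 = 0.33183 hr

Final: 0.33183 hr


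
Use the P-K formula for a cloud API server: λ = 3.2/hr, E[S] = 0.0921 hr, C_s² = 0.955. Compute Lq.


ρ = λ·E[S] = 3.2·0.0921 = 0.2947
Lq = ρ²(1+C_s²)/(2(1−ρ)) = 0.08686·(1+0.955)/(2·0.7053)
= 0.08686·1.9550/1.4106 = 0.12039

Final: 0.12039


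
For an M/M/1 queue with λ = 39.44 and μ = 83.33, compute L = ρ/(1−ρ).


ρ = λ/μ = 39.44/83.33 = 0.4733
L = ρ/(1−ρ) = 0.4733/(1 − 0.4733) = 0.4733/0.5267 = 0.8986

Final: 0.8986


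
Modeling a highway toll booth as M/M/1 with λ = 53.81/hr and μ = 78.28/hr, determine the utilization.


ρ = λ/μ = 53.81/78.28 = 0.6874

Final: 0.6874


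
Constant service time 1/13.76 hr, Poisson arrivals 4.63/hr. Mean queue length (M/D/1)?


ρ = 4.63/13.76 = 0.3365
M/D/1: Lq = ρ²/(2(1−ρ)) = 0.1132/(2·0.6635) = 0.08532

Final: 0.08532


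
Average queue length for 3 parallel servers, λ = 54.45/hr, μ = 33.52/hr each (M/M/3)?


a = λ/μ = 1.6244; ρ = a/3 = 0.5415
P₀ = 0.181761
Lq = P₀·a^c·ρ / (c!·(1−ρ)²) = 0.181761·4.28629·0.5415/(6·0.21025)
= 0.33440

Final: 0.33440


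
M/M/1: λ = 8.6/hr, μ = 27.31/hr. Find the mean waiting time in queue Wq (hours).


ρ = 8.6/27.31 = 0.3149
Wq = ρ/(μ−λ) = 0.3149/(27.31 − 8.6) = 0.3149/18.71 = 0.01683 hr

Final: 0.01683 hr


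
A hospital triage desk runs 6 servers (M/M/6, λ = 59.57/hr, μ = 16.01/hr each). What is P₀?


a = λ/μ = 59.57/16.01 = 3.7208; ρ = a/c = 0.6201
Σ_{k=0}^{5} a^k/k! (terms k=0..5) = 1.00000 + 3.72080 + 6.92217 + 8.58534 + 7.98608 + 5.94292 = 34.15732
Tail: a^6/(6!(1−ρ)) = 2653.49094/(720·0.3799) = 9.70183
P₀ = 1/(34.15732 + 9.70183) = 1/43.85915 = 0.022800

Final: 0.022800


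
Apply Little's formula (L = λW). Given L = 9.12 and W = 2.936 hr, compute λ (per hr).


λ = L/W = 9.12/2.936 = 3.1063 /hr

Final: 3.1063 /hr


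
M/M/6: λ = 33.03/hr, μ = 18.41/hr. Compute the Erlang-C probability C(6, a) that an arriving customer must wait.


a = λ/μ = 1.7941; ρ = a/6 = 0.2990
P₀ = 0.166145 (from M/M/c formula)
C(c,a) = [a^c/(c!(1−ρ))]·P₀ = [33.35252/(720·0.7010)]·0.166145
= 0.06608·0.166145 = 0.010979

Final: 0.010979


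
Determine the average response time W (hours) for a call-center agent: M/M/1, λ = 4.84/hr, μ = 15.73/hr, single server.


W = 1/(μ−λ) = 1/(15.73 − 4.84) = 1/10.89 = 0.09183 hr

Final: 0.09183 hr


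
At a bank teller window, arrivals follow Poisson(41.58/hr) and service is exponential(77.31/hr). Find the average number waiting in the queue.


ρ = 41.58/77.31 = 0.5378
Lq = ρ²/(1−ρ) = 0.2893/0.4622 = 0.6259

Final: 0.6259


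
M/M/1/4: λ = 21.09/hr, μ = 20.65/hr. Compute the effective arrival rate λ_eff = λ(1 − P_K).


ρ = 1.0213; P_K = (1−ρ)ρ^4/(1−ρ^5) = 0.208521
λ_eff = λ(1 − P_K) = 21.09·(1 − 0.208521) = 21.09·0.791479 = 16.6923 /hr

Final: 16.6923 /hr


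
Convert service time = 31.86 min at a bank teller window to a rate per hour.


μ = 1/(service time) in consistent units.
1 hour = 60 min, so μ = 60/31.86 = 1.8832 per hour

Final: 1.8832 /hr


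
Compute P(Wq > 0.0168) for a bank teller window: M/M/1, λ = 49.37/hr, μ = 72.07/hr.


ρ = 49.37/72.07 = 0.6850
P(Wq > t) = ρ·e^{−(μ−λ)t} = 0.6850·e^{−0.3814}
= 0.6850·0.682932 = 0.467828

Final: 0.467828


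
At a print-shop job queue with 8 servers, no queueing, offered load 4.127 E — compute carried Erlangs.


B(8,4.127) = 0.034545 (Erlang-B)
Carried load = a(1 − B) = 4.127·(1 − 0.034545) = 4.127·0.965455 = 3.9844 E

Final: 3.9844 Erlangs


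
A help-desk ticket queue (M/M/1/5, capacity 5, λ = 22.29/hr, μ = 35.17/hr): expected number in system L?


ρ = 22.29/35.17 = 0.6338
L = ρ[1 − (K+1)ρ^K + Kρ^(K+1)] / [(1−ρ)(1−ρ^(K+1))]
Numerator: 0.6338·(1 − 6·0.102256 + 5·0.064808) = 0.450301
Denominator: (0.3662)·(0.935192) = 0.342487
L = 0.450301/0.342487 = 1.3148

Final: 1.3148


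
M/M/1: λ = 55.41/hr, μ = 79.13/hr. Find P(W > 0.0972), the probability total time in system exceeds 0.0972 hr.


W ~ Exponential(μ−λ) for M/M/1.
μ − λ = 79.13 − 55.41 = 23.7200
P(W > t) = e^{−(μ−λ)t} = e^{−2.3056} = 0.099701

Final: 0.099701


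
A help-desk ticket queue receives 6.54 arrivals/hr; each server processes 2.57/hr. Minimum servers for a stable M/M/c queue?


Stability requires cμ > λ ⇔ c > λ/μ.
λ/μ = 6.54/2.57 = 2.5447
Minimum integer c = ⌊2.5447⌋ + 1 = 3
Check: 3·2.57 = 7.71 > 6.54, while 2·2.57 = 5.14 ≤ 6.54

Final: 3 servers


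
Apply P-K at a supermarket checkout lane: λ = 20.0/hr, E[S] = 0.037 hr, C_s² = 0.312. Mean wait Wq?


ρ = λ·E[S] = 20.0·0.037 = 0.7400
E[S²] = E[S]²(1+C_s²) = 0.037²·(1+0.312) = 0.001796
Wq = λ·E[S²]/(2(1−ρ)) = 20.0·0.001796/(2·0.2600) = 0.06908 hr

Final: 0.06908 hr


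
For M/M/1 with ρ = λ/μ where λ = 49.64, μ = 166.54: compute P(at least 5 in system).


ρ = 49.64/166.54 = 0.2981
P(N ≥ n) = ρ^n = 0.2981^5 = 0.002353

Final: 0.002353


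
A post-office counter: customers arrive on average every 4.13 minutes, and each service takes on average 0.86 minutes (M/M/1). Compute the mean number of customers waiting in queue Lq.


λ = 60/4.13 = 14.5278 /hr
μ = 60/0.86 = 69.7674 /hr
ρ = λ/μ = 14.5278/69.7674 = 0.2082
Lq = ρ²/(1−ρ) = 0.04336/0.7918 = 0.05476

Final: 0.05476


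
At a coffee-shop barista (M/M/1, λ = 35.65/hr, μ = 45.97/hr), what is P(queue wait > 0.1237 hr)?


ρ = 35.65/45.97 = 0.7755
P(Wq > t) = ρ·e^{−(μ−λ)t} = 0.7755·e^{−1.2766}
= 0.7755·0.278989 = 0.216357

Final: 0.216357


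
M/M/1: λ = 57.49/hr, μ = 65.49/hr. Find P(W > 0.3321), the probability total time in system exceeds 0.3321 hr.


W ~ Exponential(μ−λ) for M/M/1.
μ − λ = 65.49 − 57.49 = 8.0000
P(W > t) = e^{−(μ−λ)t} = e^{−2.6568} = 0.070172

Final: 0.070172


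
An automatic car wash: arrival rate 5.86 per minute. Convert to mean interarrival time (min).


Mean interarrival time = 1/λ = 1/5.86 minute = 0.17065 minute
In minutes: 0.17065 × 1 = 0.1706 min

Final: 0.1706 min


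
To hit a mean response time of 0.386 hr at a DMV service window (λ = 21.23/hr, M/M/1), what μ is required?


W = 1/(μ−λ) ⇒ μ − λ = 1/W = 1/0.386 = 2.5907
μ = λ + 1/W = 21.23 + 2.5907 = 23.8207 per hr

Final: 23.8207 /hr


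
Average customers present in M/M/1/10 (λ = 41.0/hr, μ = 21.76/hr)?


ρ = 41.0/21.76 = 1.8842
L = ρ[1 − (K+1)ρ^K + Kρ^(K+1)] / [(1−ρ)(1−ρ^(K+1))]
Numerator: 1.8842·(1 − 11·563.961760 + 10·1062.611771) = 8334.791943
Denominator: (-0.8842)·(-1061.611771) = 938.667761
L = 8334.791943/938.667761 = 8.8794

Final: 8.8794


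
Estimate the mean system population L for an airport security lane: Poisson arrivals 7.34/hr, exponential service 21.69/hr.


ρ = λ/μ = 7.34/21.69 = 0.3384
L = ρ/(1−ρ) = 0.3384/(1 − 0.3384) = 0.3384/0.6616 = 0.5115

Final: 0.5115


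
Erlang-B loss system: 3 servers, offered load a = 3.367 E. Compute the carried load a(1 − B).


B(3,3.367) = 0.387981 (Erlang-B)
Carried load = a(1 − B) = 3.367·(1 − 0.387981) = 3.367·0.612019 = 2.0607 E

Final: 2.0607 Erlangs


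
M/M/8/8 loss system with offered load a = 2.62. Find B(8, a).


B(c,a) = (a^c/c!) / Σ_{k=0}^{c} a^k/k!
a^8/8! = 0.055067
Σ terms (k=0..8): 1.00000 + 2.62000 + 3.43220 + 2.99745 + 1.96333 + 1.02879 + 0.44924 + 0.16814 + 0.05507 = 13.714220
B = 0.055067/13.714220 = 0.004015

Final: 0.004015


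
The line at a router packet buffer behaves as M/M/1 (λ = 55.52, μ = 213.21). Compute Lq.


ρ = 55.52/213.21 = 0.2604
Lq = ρ²/(1−ρ) = 0.06781/0.7396 = 0.09168

Final: 0.09168
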